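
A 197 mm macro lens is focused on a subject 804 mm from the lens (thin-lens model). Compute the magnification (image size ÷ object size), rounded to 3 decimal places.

Thin lens: 1/f = 1/dₒ + 1/dᵢ → 1/dᵢ = 1/197 − 1/804 = 0.0038324 mm⁻¹, so dᵢ ≈ 260.9357 mm.
Magnification m = dᵢ/dₒ = 260.9357/804 ≈ 0.32455.

0.325×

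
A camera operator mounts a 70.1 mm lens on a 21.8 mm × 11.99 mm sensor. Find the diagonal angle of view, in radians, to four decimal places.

Sensor diagonal = √(21.8² + 11.99²) = √619.0001 ≈ 24.8797 mm.
Angle of view α = 2·arctan(d/2f) with d = 24.8797 mm and f = 70.1 mm.
d/2f = 0.17746; arctan(0.17746) ≈ 0.1756 rad, so α ≈ 0.3513 rad.

0.3513 rad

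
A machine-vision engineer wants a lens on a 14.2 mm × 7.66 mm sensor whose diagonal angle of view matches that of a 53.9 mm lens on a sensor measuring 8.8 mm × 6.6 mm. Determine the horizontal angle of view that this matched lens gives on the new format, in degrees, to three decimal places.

Sensor diagonal = √(8.8² + 6.6²) = √121.0000 ≈ 11.0000 mm.
Sensor diagonal = √(14.2² + 7.66²) = √260.3156 ≈ 16.1343 mm.
Equal diagonal AOV ⇒ f₂ = f₁ · 16.1343/11.0000 = 53.9 × 1.46675 ≈ 79.0581 mm.
Horizontal AOV on the new format = 2·arctan(14.2 / (2 × 79.0581)) = 2·arctan(0.08981) ≈ 10.2636°.

10.264°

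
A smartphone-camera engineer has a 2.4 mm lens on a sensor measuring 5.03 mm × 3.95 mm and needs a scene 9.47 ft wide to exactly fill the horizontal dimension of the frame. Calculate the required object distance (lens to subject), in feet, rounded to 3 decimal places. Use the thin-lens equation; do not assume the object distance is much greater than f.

W: 9.47 ft × 304.8 mm/ft = 2886.46 mm.
Magnification m = w/W = dᵢ/dₒ; combined with 1/f = 1/dₒ + 1/dᵢ this gives dₒ = f·(1 + W/w).
dₒ = 2.4 mm × (1 + 2886.46/5.03) = 2.4 × 574.8481 ≈ 1379.635 mm = 1379.635/304.8 ft = 4.52636 ft.

4.526 ft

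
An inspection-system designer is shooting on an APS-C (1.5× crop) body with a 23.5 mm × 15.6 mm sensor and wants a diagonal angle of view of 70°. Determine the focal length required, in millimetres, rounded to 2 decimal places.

Sensor diagonal = √(23.5² + 15.6²) = √795.6100 ≈ 28.2066 mm.
From α = 2·arctan(d/2f) we get f = d / (2·tan(α/2)).
With d = 28.2066 mm and α/2 = 35°, tan(α/2) ≈ 0.70021, so f ≈ 28.2066 / 1.40042 ≈ 20.1416 mm.

20.14 mm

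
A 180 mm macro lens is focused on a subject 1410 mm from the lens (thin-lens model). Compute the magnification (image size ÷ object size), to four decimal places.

Thin lens: 1/f = 1/dₒ + 1/dᵢ → 1/dᵢ = 1/180 − 1/1410 = 0.0048463 mm⁻¹, so dᵢ ≈ 206.3415 mm.
Magnification m = dᵢ/dₒ = 206.3415/1410 ≈ 0.14634.

0.1463×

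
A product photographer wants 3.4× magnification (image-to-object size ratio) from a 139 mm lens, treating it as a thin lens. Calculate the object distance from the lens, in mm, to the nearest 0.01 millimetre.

With m = dᵢ/dₒ and 1/f = 1/dₒ + 1/dᵢ, substituting dᵢ = m·dₒ gives 1/f = (1 + 1/m)/dₒ, hence dₒ = f·(1 + 1/m).
dₒ = 139 × (1 + 1/3.4) = 139 × 1.29412 ≈ 179.882 mm.

179.88 mm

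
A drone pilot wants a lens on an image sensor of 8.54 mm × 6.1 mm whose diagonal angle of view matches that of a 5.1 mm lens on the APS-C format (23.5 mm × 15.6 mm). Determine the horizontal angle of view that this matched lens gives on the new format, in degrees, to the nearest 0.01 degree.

132.08°

Sensor diagonal = √(23.5² + 15.6²) = √795.6100 ≈ 28.2066 mm.
Sensor diagonal = √(8.54² + 6.1²) = √110.1416 ≈ 10.4948 mm.
Equal diagonal AOV ⇒ f₂ = f₁ · 10.4948/28.2066 = 5.1 × 0.37207 ≈ 1.8976 mm.
Horizontal AOV on the new format = 2·arctan(8.54 / (2 × 1.8976)) = 2·arctan(2.25026) ≈ 132.0799°.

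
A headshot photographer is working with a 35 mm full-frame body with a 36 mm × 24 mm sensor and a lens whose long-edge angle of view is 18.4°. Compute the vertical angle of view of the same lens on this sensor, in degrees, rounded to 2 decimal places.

12.33°

From the long-edge AOV: f = 36 / (2·tan(9.2°)) = 36 / 0.32393 ≈ 111.1354 mm.
Vertical AOV = 2·arctan(24 / (2 × 111.1354)) = 2·arctan(0.10798) ≈ 12.3254°.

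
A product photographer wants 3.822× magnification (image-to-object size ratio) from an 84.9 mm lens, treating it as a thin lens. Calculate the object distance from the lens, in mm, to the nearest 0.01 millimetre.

With m = dᵢ/dₒ and 1/f = 1/dₒ + 1/dᵢ, substituting dᵢ = m·dₒ gives 1/f = (1 + 1/m)/dₒ, hence dₒ = f·(1 + 1/m).
dₒ = 84.9 × (1 + 1/3.822) = 84.9 × 1.26164 ≈ 107.114 mm.

107.11 mm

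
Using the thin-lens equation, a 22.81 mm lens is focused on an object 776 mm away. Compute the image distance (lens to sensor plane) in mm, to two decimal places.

23.50 mm

1/dᵢ = 1/f − 1/dₒ = 1/22.81 − 1/776 = 0.0425518 mm⁻¹.
dᵢ = 1/0.0425518 ≈ 23.5008 mm.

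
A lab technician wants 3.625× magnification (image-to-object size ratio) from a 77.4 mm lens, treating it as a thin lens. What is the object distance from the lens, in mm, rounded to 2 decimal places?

With m = dᵢ/dₒ and 1/f = 1/dₒ + 1/dᵢ, substituting dᵢ = m·dₒ gives 1/f = (1 + 1/m)/dₒ, hence dₒ = f·(1 + 1/m).
dₒ = 77.4 × (1 + 1/3.625) = 77.4 × 1.27586 ≈ 98.752 mm.

98.75 mm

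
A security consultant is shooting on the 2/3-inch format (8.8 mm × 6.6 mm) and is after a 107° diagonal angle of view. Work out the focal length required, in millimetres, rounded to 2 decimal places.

4.07 mm

Sensor diagonal = √(8.8² + 6.6²) = √121.0000 ≈ 11.0000 mm.
From α = 2·arctan(d/2f) we get f = d / (2·tan(α/2)).
With d = 11.0000 mm and α/2 = 53.5°, tan(α/2) ≈ 1.35142, so f ≈ 11.0000 / 2.70284 ≈ 4.0698 mm.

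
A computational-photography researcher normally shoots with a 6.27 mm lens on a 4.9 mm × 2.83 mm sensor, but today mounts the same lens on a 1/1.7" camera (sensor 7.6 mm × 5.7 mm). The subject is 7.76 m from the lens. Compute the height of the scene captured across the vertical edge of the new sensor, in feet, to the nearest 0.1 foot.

23.1 ft

The focal length stays 6.27 mm; the relevant sensor dimension is now h = 5.7 mm. Object distance dₒ = 7.76 m = 7760 mm.
Thin-lens field height W = h·(dₒ − f)/f = 5.7 × (7760 − 6.27)/6.27 ≈ 7048.845 mm = 7048.845/304.8 ft = 23.1261 ft.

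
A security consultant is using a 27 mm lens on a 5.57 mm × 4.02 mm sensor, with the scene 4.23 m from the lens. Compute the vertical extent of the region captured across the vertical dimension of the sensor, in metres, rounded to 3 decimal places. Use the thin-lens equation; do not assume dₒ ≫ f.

0.626 m

dₒ: 4.23 m = 4230 mm.
Similar triangles through the lens centre give W/dₒ = h/dᵢ; with 1/f = 1/dₒ + 1/dᵢ this gives W = h·(dₒ − f)/f.
W = 4.02 mm × (4230 − 27) / 27 = 4.02 × 155.6667 ≈ 625.780 mm = 0.62578 m.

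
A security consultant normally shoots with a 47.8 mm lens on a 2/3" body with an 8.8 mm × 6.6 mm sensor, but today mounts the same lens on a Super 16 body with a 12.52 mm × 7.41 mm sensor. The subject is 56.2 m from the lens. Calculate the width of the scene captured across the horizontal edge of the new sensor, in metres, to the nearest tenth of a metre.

14.7 m

The focal length stays 47.8 mm; the relevant sensor dimension is now w = 12.52 mm. Object distance dₒ = 56.2 m = 56200 mm.
Thin-lens field width W = w·(dₒ − f)/f = 12.52 × (56200 − 47.8)/47.8 ≈ 14707.647 mm = 14.7076 m.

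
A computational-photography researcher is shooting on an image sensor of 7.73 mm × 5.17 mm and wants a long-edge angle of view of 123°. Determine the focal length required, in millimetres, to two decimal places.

From α = 2·arctan(w/2f) we get f = w / (2·tan(α/2)).
With w = 7.73 mm and α/2 = 61.5°, tan(α/2) ≈ 1.84177, so f ≈ 7.73 / 3.68354 ≈ 2.0985 mm.

2.10 mm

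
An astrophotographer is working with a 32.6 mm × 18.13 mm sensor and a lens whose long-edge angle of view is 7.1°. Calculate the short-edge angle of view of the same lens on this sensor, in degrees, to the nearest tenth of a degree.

4.0°

From the long-edge AOV: f = 32.6 / (2·tan(3.55°)) = 32.6 / 0.12408 ≈ 262.7397 mm.
Short-edge AOV = 2·arctan(18.13 / (2 × 262.7397)) = 2·arctan(0.03450) ≈ 3.9521°.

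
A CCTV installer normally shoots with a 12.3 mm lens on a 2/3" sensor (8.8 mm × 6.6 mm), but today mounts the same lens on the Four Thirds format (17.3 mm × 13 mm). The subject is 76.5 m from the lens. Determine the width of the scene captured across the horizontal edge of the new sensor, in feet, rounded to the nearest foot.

353 ft

The focal length stays 12.3 mm; the relevant sensor dimension is now w = 17.3 mm. Object distance dₒ = 76.5 m = 76500 mm.
Thin-lens field width W = w·(dₒ − f)/f = 17.3 × (76500 − 12.3)/12.3 ≈ 107580.261 mm = 107580.261/304.8 ft = 352.954 ft.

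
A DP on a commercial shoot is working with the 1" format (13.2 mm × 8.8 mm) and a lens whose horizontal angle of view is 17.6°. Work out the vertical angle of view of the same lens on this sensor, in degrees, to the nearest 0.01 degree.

From the horizontal AOV: f = 13.2 / (2·tan(8.8°)) = 13.2 / 0.30962 ≈ 42.6334 mm.
Vertical AOV = 2·arctan(8.8 / (2 × 42.6334)) = 2·arctan(0.10321) ≈ 11.7848°.

11.78°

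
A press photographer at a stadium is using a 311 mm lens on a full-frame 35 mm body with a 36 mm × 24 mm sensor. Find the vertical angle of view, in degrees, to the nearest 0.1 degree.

Angle of view α = 2·arctan(h/2f) with h = 24 mm and f = 311 mm.
h/2f = 0.03859; arctan(0.03859) ≈ 2.2097°, so α ≈ 4.4193°.

4.4°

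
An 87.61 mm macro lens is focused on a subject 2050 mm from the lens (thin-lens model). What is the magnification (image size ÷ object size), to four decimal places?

Thin lens: 1/f = 1/dₒ + 1/dᵢ → 1/dᵢ = 1/87.61 − 1/2050 = 0.0109264 mm⁻¹, so dᵢ ≈ 91.5213 mm.
Magnification m = dᵢ/dₒ = 91.5213/2050 ≈ 0.04464.

0.0446×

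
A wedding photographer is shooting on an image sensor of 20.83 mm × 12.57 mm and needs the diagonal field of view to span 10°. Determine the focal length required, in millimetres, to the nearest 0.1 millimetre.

139.0 mm

Sensor diagonal = √(20.83² + 12.57²) = √591.8938 ≈ 24.3289 mm.
From α = 2·arctan(d/2f) we get f = d / (2·tan(α/2)).
With d = 24.3289 mm and α/2 = 5°, tan(α/2) ≈ 0.08749, so f ≈ 24.3289 / 0.17498 ≈ 139.0401 mm.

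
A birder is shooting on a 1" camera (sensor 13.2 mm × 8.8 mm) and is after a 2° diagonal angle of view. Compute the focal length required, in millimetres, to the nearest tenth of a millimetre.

454.4 mm

Sensor diagonal = √(13.2² + 8.8²) = √251.6800 ≈ 15.8644 mm.
From α = 2·arctan(d/2f) we get f = d / (2·tan(α/2)).
With d = 15.8644 mm and α/2 = 1°, tan(α/2) ≈ 0.01746, so f ≈ 15.8644 / 0.03491 ≈ 454.4362 mm.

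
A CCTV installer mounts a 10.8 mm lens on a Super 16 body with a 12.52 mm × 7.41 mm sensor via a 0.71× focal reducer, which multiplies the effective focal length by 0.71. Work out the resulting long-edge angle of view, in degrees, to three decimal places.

Effective focal length f = 10.8 × 0.71 = 7.668 mm.
α = 2·arctan(12.52 / (2 × 7.668)) = 2·arctan(0.81638) ≈ 78.4550°.

78.455°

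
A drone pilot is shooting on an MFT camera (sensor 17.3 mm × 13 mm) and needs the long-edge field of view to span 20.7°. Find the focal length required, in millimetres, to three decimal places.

From α = 2·arctan(w/2f) we get f = w / (2·tan(α/2)).
With w = 17.3 mm and α/2 = 10.35°, tan(α/2) ≈ 0.18263, so f ≈ 17.3 / 0.36526 ≈ 47.3629 mm.

47.363 mm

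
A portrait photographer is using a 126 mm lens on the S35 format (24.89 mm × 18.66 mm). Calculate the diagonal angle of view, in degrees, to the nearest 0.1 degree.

14.1°

Sensor diagonal = √(24.89² + 18.66²) = √967.7077 ≈ 31.1080 mm.
Angle of view α = 2·arctan(d/2f) with d = 31.1080 mm and f = 126 mm.
d/2f = 0.12344; arctan(0.12344) ≈ 7.0372°, so α ≈ 14.0745°.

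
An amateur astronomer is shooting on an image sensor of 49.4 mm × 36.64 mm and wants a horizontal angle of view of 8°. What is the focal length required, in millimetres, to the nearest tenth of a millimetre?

From α = 2·arctan(w/2f) we get f = w / (2·tan(α/2)).
With w = 49.4 mm and α/2 = 4°, tan(α/2) ≈ 0.06993, so f ≈ 49.4 / 0.13985 ≈ 353.2265 mm.

353.2 mm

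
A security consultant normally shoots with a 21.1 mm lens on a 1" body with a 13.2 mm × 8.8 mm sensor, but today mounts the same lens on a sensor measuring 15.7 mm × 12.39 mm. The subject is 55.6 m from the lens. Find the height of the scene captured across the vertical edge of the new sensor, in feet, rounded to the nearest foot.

The focal length stays 21.1 mm; the relevant sensor dimension is now h = 12.39 mm. Object distance dₒ = 55.6 m = 55600 mm.
Thin-lens field height W = h·(dₒ − f)/f = 12.39 × (55600 − 21.1)/21.1 ≈ 32636.141 mm = 32636.141/304.8 ft = 107.074 ft.

107 ft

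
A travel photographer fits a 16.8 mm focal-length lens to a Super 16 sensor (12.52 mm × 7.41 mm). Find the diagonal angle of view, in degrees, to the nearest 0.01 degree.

Sensor diagonal = √(12.52² + 7.41²) = √211.6585 ≈ 14.5485 mm.
Angle of view α = 2·arctan(d/2f) with d = 14.5485 mm and f = 16.8 mm.
d/2f = 0.43299; arctan(0.43299) ≈ 23.4122°, so α ≈ 46.8243°.

46.82°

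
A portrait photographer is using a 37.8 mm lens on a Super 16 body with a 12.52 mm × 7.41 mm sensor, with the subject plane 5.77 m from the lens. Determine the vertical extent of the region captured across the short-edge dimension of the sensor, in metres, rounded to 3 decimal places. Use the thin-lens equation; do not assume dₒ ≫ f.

dₒ: 5.77 m = 5770 mm.
Similar triangles through the lens centre give W/dₒ = h/dᵢ; with 1/f = 1/dₒ + 1/dᵢ this gives W = h·(dₒ − f)/f.
W = 7.41 mm × (5770 − 37.8) / 37.8 = 7.41 × 151.6455 ≈ 1123.693 mm = 1.12369 m.

1.124 m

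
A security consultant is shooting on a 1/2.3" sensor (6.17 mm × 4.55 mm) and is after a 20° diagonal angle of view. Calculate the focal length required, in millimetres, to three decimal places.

Sensor diagonal = √(6.17² + 4.55²) = √58.7714 ≈ 7.6663 mm.
From α = 2·arctan(d/2f) we get f = d / (2·tan(α/2)).
With d = 7.6663 mm and α/2 = 10°, tan(α/2) ≈ 0.17633, so f ≈ 7.6663 / 0.35265 ≈ 21.7387 mm.

21.739 mm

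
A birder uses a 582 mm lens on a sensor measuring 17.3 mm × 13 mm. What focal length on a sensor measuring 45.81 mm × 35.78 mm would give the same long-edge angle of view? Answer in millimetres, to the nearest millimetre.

Equal angle of view means equal width/f ratio, so f₂ = f₁ · (width₂/width₁) = 582 × 45.81/17.3.
f₂ = 582 × 2.64798 ≈ 1541.123 mm.

1541 mm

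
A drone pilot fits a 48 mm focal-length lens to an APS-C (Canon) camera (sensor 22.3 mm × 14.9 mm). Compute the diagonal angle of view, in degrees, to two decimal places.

31.22°

Sensor diagonal = √(22.3² + 14.9²) = √719.3000 ≈ 26.8198 mm.
Angle of view α = 2·arctan(d/2f) with d = 26.8198 mm and f = 48 mm.
d/2f = 0.27937; arctan(0.27937) ≈ 15.6089°, so α ≈ 31.2178°.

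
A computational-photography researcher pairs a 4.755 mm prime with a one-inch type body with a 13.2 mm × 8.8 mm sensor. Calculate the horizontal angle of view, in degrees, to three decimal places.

108.458°

Angle of view α = 2·arctan(w/2f) with w = 13.2 mm and f = 4.755 mm.
w/2f = 1.38801; arctan(1.38801) ≈ 54.2290°, so α ≈ 108.4579°.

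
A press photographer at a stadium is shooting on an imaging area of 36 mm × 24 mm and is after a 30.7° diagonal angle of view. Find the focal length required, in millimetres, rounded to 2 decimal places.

78.81 mm

Sensor diagonal = √(36² + 24²) = √1872.0000 ≈ 43.2666 mm.
From α = 2·arctan(d/2f) we get f = d / (2·tan(α/2)).
With d = 43.2666 mm and α/2 = 15.35°, tan(α/2) ≈ 0.27451, so f ≈ 43.2666 / 0.54901 ≈ 78.8078 mm.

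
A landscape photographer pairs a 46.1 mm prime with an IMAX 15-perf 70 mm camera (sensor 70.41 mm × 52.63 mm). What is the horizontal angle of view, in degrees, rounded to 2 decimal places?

74.74°

Angle of view α = 2·arctan(w/2f) with w = 70.41 mm and f = 46.1 mm.
w/2f = 0.76367; arctan(0.76367) ≈ 37.3677°, so α ≈ 74.7355°.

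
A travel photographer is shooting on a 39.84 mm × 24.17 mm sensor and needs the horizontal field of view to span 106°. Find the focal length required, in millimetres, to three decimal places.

15.011 mm

From α = 2·arctan(w/2f) we get f = w / (2·tan(α/2)).
With w = 39.84 mm and α/2 = 53°, tan(α/2) ≈ 1.32704, so f ≈ 39.84 / 2.65409 ≈ 15.0108 mm.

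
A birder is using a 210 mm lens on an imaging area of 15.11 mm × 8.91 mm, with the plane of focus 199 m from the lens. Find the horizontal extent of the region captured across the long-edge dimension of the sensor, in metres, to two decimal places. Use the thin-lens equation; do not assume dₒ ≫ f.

dₒ: 199 m = 199000 mm.
Similar triangles through the lens centre give W/dₒ = w/dᵢ; with 1/f = 1/dₒ + 1/dᵢ this gives W = w·(dₒ − f)/f.
W = 15.11 mm × (199000 − 210) / 210 = 15.11 × 946.6190 ≈ 14303.414 mm = 14.3034 m.

14.30 m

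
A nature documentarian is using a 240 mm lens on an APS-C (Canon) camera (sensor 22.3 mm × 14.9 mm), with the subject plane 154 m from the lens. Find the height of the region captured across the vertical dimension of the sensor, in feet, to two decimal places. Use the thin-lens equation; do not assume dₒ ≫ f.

31.32 ft

dₒ: 154 m = 154000 mm.
Similar triangles through the lens centre give W/dₒ = h/dᵢ; with 1/f = 1/dₒ + 1/dᵢ this gives W = h·(dₒ − f)/f.
W = 14.9 mm × (154000 − 240) / 240 = 14.9 × 640.6667 ≈ 9545.933 mm = 9545.933/304.8 ft = 31.3187 ft.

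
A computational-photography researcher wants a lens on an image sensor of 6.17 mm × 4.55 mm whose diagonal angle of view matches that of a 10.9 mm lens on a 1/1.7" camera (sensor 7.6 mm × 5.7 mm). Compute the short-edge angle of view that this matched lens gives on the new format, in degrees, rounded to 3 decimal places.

29.002°

Sensor diagonal = √(7.6² + 5.7²) = √90.2500 ≈ 9.5000 mm.
Sensor diagonal = √(6.17² + 4.55²) = √58.7714 ≈ 7.6663 mm.
Equal diagonal AOV ⇒ f₂ = f₁ · 7.6663/9.5000 = 10.9 × 0.80697 ≈ 8.7960 mm.
Short-edge AOV on the new format = 2·arctan(4.55 / (2 × 8.7960)) = 2·arctan(0.25864) ≈ 29.0024°.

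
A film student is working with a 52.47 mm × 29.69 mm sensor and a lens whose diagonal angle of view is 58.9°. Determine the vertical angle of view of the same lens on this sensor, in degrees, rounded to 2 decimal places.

31.08°

Sensor diagonal = √(52.47² + 29.69²) = √3634.5970 ≈ 60.2876 mm.
From the diagonal AOV: f = 60.2876 / (2·tan(29.45°)) = 60.2876 / 1.12924 ≈ 53.3877 mm.
Vertical AOV = 2·arctan(29.69 / (2 × 53.3877)) = 2·arctan(0.27806) ≈ 31.0783°.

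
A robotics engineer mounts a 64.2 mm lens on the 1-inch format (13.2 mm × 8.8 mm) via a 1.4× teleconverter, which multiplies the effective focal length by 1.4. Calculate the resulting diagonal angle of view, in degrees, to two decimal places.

Effective focal length f = 64.2 × 1.4 = 89.88 mm.
Sensor diagonal = √(13.2² + 8.8²) = √251.6800 ≈ 15.8644 mm.
α = 2·arctan(15.864 / (2 × 89.88)) = 2·arctan(0.08825) ≈ 10.0870°.

10.09°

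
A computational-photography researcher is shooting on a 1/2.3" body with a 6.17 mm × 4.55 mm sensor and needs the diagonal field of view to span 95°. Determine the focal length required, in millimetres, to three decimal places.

Sensor diagonal = √(6.17² + 4.55²) = √58.7714 ≈ 7.6663 mm.
From α = 2·arctan(d/2f) we get f = d / (2·tan(α/2)).
With d = 7.6663 mm and α/2 = 47.5°, tan(α/2) ≈ 1.09131, so f ≈ 7.6663 / 2.18262 ≈ 3.5124 mm.

3.512 mm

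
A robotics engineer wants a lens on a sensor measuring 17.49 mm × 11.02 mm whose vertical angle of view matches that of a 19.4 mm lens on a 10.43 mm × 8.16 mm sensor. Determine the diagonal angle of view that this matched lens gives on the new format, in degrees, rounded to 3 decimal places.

Equal vertical AOV ⇒ f₂ = f₁ · 11.02/8.16 = 19.4 × 1.35049 ≈ 26.1995 mm.
Sensor diagonal = √(17.49² + 11.02²) = √427.3405 ≈ 20.6722 mm.
Diagonal AOV on the new format = 2·arctan(20.6722 / (2 × 26.1995)) = 2·arctan(0.39452) ≈ 43.0600°.

43.060°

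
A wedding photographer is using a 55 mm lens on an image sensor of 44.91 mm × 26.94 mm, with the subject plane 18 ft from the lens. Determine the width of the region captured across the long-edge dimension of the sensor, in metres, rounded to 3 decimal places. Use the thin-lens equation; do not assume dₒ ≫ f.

4.435 m

dₒ: 18 ft × 304.8 mm/ft = 5486.40 mm.
Similar triangles through the lens centre give W/dₒ = w/dᵢ; with 1/f = 1/dₒ + 1/dᵢ this gives W = w·(dₒ − f)/f.
W = 44.91 mm × (5486.4 − 55) / 55 = 44.91 × 98.7527 ≈ 4434.985 mm = 4.43498 m.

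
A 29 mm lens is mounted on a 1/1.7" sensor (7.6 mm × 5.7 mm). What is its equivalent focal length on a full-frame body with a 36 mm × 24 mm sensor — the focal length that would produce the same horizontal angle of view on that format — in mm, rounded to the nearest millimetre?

137 mm

Equal angle of view means equal width/f ratio, so f₂ = f₁ · (width₂/width₁) = 29 × 36/7.6.
f₂ = 29 × 4.73684 ≈ 137.368 mm.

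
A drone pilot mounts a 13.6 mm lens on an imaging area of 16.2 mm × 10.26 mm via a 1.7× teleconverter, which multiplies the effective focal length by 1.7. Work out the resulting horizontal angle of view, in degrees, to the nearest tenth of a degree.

Effective focal length f = 13.6 × 1.7 = 23.12 mm.
α = 2·arctan(16.2 / (2 × 23.12)) = 2·arctan(0.35035) ≈ 38.6154°.

38.6°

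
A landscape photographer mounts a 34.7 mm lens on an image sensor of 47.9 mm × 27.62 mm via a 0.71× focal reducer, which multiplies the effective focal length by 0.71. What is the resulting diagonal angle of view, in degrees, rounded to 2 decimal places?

Effective focal length f = 34.7 × 0.71 = 24.637 mm.
Sensor diagonal = √(47.9² + 27.62²) = √3057.2744 ≈ 55.2926 mm.
α = 2·arctan(55.293 / (2 × 24.637)) = 2·arctan(1.12215) ≈ 96.5884°.

96.59°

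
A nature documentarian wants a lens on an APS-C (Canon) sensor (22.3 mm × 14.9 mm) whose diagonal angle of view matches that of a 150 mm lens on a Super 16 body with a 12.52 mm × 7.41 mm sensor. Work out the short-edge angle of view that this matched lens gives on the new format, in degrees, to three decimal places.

3.087°

Sensor diagonal = √(12.52² + 7.41²) = √211.6585 ≈ 14.5485 mm.
Sensor diagonal = √(22.3² + 14.9²) = √719.3000 ≈ 26.8198 mm.
Equal diagonal AOV ⇒ f₂ = f₁ · 26.8198/14.5485 = 150 × 1.84347 ≈ 276.5212 mm.
Short-edge AOV on the new format = 2·arctan(14.9 / (2 × 276.5212)) = 2·arctan(0.02694) ≈ 3.0866°.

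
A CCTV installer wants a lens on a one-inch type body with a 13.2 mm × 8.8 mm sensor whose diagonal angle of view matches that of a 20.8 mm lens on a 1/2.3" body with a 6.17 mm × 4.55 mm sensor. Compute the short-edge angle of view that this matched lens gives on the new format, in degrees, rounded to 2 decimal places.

Sensor diagonal = √(6.17² + 4.55²) = √58.7714 ≈ 7.6663 mm.
Sensor diagonal = √(13.2² + 8.8²) = √251.6800 ≈ 15.8644 mm.
Equal diagonal AOV ⇒ f₂ = f₁ · 15.8644/7.6663 = 20.8 × 2.06939 ≈ 43.0432 mm.
Short-edge AOV on the new format = 2·arctan(8.8 / (2 × 43.0432)) = 2·arctan(0.10222) ≈ 11.6733°.

11.67°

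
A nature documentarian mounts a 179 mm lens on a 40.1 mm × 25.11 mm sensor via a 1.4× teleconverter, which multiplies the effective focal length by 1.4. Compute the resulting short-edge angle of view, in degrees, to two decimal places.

Effective focal length f = 179 × 1.4 = 250.6 mm.
α = 2·arctan(25.11 / (2 × 250.6)) = 2·arctan(0.05010) ≈ 5.7362°.

5.74°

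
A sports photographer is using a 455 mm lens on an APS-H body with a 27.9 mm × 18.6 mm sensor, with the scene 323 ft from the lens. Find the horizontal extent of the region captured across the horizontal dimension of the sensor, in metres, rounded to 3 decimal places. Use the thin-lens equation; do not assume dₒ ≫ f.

dₒ: 323 ft × 304.8 mm/ft = 98450.40 mm.
Similar triangles through the lens centre give W/dₒ = w/dᵢ; with 1/f = 1/dₒ + 1/dᵢ this gives W = w·(dₒ − f)/f.
W = 27.9 mm × (98450.4 − 455) / 455 = 27.9 × 215.3745 ≈ 6008.949 mm = 6.00895 m.

6.009 m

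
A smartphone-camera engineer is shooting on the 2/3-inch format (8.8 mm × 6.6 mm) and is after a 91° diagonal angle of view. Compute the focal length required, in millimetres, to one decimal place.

5.4 mm

Sensor diagonal = √(8.8² + 6.6²) = √121.0000 ≈ 11.0000 mm.
From α = 2·arctan(d/2f) we get f = d / (2·tan(α/2)).
With d = 11.0000 mm and α/2 = 45.5°, tan(α/2) ≈ 1.01761, so f ≈ 11.0000 / 2.03521 ≈ 5.4048 mm.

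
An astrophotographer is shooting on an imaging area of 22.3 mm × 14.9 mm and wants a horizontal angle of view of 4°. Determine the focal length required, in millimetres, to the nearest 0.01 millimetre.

319.29 mm

From α = 2·arctan(w/2f) we get f = w / (2·tan(α/2)).
With w = 22.3 mm and α/2 = 2°, tan(α/2) ≈ 0.03492, so f ≈ 22.3 / 0.06984 ≈ 319.2942 mm.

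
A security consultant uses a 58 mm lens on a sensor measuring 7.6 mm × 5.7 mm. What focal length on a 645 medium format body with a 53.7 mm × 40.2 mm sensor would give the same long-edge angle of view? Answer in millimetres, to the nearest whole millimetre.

Equal angle of view means equal width/f ratio, so f₂ = f₁ · (width₂/width₁) = 58 × 53.7/7.6.
f₂ = 58 × 7.06579 ≈ 409.816 mm.

410 mm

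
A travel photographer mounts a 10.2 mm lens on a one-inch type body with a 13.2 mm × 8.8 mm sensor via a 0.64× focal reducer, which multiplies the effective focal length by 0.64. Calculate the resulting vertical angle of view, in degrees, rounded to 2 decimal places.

67.96°

Effective focal length f = 10.2 × 0.64 = 6.528 mm.
α = 2·arctan(8.8 / (2 × 6.528)) = 2·arctan(0.67402) ≈ 67.9615°.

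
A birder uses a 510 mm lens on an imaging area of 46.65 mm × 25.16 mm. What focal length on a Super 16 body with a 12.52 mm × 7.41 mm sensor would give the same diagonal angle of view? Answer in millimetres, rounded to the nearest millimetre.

Sensor diagonal = √(46.65² + 25.16²) = √2809.2481 ≈ 53.0023 mm.
Sensor diagonal = √(12.52² + 7.41²) = √211.6585 ≈ 14.5485 mm.
Equal angle of view means equal diagonal/f ratio, so f₂ = f₁ · (diagonal₂/diagonal₁) = 510 × 14.5485/53.0023.
f₂ = 510 × 0.27449 ≈ 139.989 mm.

140 mm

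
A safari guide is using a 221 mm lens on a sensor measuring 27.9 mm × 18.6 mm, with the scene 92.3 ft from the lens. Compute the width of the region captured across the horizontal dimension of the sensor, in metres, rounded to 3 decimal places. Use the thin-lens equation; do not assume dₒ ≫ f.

dₒ: 92.3 ft × 304.8 mm/ft = 28133.04 mm.
Similar triangles through the lens centre give W/dₒ = w/dᵢ; with 1/f = 1/dₒ + 1/dᵢ this gives W = w·(dₒ − f)/f.
W = 27.9 mm × (28133 − 221) / 221 = 27.9 × 126.2988 ≈ 3523.737 mm = 3.52374 m.

3.524 m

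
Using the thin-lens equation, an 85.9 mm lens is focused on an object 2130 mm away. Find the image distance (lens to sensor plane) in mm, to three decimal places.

1/dᵢ = 1/f − 1/dₒ = 1/85.9 − 1/2130 = 0.0111720 mm⁻¹.
dᵢ = 1/0.0111720 ≈ 89.5098 mm.

89.510 mm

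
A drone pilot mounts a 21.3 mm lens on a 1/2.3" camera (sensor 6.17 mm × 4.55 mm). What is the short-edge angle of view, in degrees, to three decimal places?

12.193°

Angle of view α = 2·arctan(h/2f) with h = 4.55 mm and f = 21.3 mm.
h/2f = 0.10681; arctan(0.10681) ≈ 6.0965°, so α ≈ 12.1930°.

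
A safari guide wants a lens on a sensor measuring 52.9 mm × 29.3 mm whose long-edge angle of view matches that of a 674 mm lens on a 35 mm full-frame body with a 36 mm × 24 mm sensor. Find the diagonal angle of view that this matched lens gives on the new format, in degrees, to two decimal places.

Equal long-edge AOV ⇒ f₂ = f₁ · 52.9/36 = 674 × 1.46944 ≈ 990.4056 mm.
Sensor diagonal = √(52.9² + 29.3²) = √3656.9000 ≈ 60.4723 mm.
Diagonal AOV on the new format = 2·arctan(60.4723 / (2 × 990.4056)) = 2·arctan(0.03053) ≈ 3.4973°.

3.50°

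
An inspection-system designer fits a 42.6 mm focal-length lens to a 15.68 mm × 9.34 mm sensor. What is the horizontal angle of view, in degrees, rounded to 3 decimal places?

Angle of view α = 2·arctan(w/2f) with w = 15.68 mm and f = 42.6 mm.
w/2f = 0.18404; arctan(0.18404) ≈ 10.4279°, so α ≈ 20.8558°.

20.856°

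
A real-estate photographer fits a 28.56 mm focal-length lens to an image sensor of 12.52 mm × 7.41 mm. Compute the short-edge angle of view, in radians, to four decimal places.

Angle of view α = 2·arctan(h/2f) with h = 7.41 mm and f = 28.56 mm.
h/2f = 0.12973; arctan(0.12973) ≈ 0.1290 rad, so α ≈ 0.2580 rad.

0.2580 rad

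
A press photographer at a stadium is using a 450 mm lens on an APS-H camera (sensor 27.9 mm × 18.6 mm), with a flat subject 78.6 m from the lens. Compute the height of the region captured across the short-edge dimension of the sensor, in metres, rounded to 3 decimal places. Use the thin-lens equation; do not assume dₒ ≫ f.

3.230 m

dₒ: 78.6 m = 78600 mm.
Similar triangles through the lens centre give W/dₒ = h/dᵢ; with 1/f = 1/dₒ + 1/dᵢ this gives W = h·(dₒ − f)/f.
W = 18.6 mm × (78600 − 450) / 450 = 18.6 × 173.6667 ≈ 3230.200 mm = 3.2302 m.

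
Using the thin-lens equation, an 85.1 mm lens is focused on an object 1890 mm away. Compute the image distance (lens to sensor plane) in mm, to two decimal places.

89.11 mm

1/dᵢ = 1/f − 1/dₒ = 1/85.1 − 1/1890 = 0.0112218 mm⁻¹.
dᵢ = 1/0.0112218 ≈ 89.1124 mm.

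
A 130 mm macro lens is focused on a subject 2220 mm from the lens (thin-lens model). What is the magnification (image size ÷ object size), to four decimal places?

0.0622×

Thin lens: 1/f = 1/dₒ + 1/dᵢ → 1/dᵢ = 1/130 − 1/2220 = 0.0072419 mm⁻¹, so dᵢ ≈ 138.0861 mm.
Magnification m = dᵢ/dₒ = 138.0861/2220 ≈ 0.06220.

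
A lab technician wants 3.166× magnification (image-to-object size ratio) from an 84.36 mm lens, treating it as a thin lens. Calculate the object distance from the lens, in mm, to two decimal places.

111.01 mm

With m = dᵢ/dₒ and 1/f = 1/dₒ + 1/dᵢ, substituting dᵢ = m·dₒ gives 1/f = (1 + 1/m)/dₒ, hence dₒ = f·(1 + 1/m).
dₒ = 84.36 × (1 + 1/3.166) = 84.36 × 1.31586 ≈ 111.006 mm.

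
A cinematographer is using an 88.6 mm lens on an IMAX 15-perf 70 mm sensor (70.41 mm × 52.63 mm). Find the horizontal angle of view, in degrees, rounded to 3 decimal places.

Angle of view α = 2·arctan(w/2f) with w = 70.41 mm and f = 88.6 mm.
w/2f = 0.39735; arctan(0.39735) ≈ 21.6703°, so α ≈ 43.3406°.

43.341°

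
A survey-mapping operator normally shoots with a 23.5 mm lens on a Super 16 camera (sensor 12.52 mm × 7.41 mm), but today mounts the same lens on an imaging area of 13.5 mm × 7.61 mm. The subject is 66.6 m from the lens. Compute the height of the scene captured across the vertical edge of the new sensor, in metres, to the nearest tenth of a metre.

The focal length stays 23.5 mm; the relevant sensor dimension is now h = 7.61 mm. Object distance dₒ = 66.6 m = 66600 mm.
Thin-lens field height W = h·(dₒ − f)/f = 7.61 × (66600 − 23.5)/23.5 ≈ 21559.454 mm = 21.5595 m.

21.6 m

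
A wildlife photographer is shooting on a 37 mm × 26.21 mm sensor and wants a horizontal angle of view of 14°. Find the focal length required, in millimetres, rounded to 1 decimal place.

From α = 2·arctan(w/2f) we get f = w / (2·tan(α/2)).
With w = 37 mm and α/2 = 7°, tan(α/2) ≈ 0.12278, so f ≈ 37 / 0.24557 ≈ 150.6704 mm.

150.7 mm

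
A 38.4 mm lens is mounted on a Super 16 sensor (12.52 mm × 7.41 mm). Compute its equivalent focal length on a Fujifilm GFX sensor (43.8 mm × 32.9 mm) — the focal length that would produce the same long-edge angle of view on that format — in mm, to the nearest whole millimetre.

Equal angle of view means equal width/f ratio, so f₂ = f₁ · (width₂/width₁) = 38.4 × 43.8/12.52.
f₂ = 38.4 × 3.49840 ≈ 134.339 mm.

134 mm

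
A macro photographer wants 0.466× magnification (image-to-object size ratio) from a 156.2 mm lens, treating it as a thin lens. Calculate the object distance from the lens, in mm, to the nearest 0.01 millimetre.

With m = dᵢ/dₒ and 1/f = 1/dₒ + 1/dᵢ, substituting dᵢ = m·dₒ gives 1/f = (1 + 1/m)/dₒ, hence dₒ = f·(1 + 1/m).
dₒ = 156.2 × (1 + 1/0.466) = 156.2 × 3.14592 ≈ 491.393 mm.

491.39 mm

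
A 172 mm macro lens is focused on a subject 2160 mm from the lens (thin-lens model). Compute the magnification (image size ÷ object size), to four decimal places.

Thin lens: 1/f = 1/dₒ + 1/dᵢ → 1/dᵢ = 1/172 − 1/2160 = 0.0053510 mm⁻¹, so dᵢ ≈ 186.8813 mm.
Magnification m = dᵢ/dₒ = 186.8813/2160 ≈ 0.08652.

0.0865×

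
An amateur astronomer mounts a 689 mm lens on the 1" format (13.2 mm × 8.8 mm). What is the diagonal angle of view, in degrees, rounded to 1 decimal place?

Sensor diagonal = √(13.2² + 8.8²) = √251.6800 ≈ 15.8644 mm.
Angle of view α = 2·arctan(d/2f) with d = 15.8644 mm and f = 689 mm.
d/2f = 0.01151; arctan(0.01151) ≈ 0.6596°, so α ≈ 1.3192°.

1.3°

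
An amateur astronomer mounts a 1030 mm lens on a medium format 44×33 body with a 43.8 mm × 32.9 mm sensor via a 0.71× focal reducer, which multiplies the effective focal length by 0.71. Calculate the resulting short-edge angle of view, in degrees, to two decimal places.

2.58°

Effective focal length f = 1030 × 0.71 = 731.3 mm.
α = 2·arctan(32.9 / (2 × 731.3)) = 2·arctan(0.02249) ≈ 2.5772°.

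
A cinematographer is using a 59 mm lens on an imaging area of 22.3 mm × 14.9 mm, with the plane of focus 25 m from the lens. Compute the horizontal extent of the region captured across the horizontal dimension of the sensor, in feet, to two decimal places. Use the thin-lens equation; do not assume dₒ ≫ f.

dₒ: 25 m = 25000 mm.
Similar triangles through the lens centre give W/dₒ = w/dᵢ; with 1/f = 1/dₒ + 1/dᵢ this gives W = w·(dₒ − f)/f.
W = 22.3 mm × (25000 − 59) / 59 = 22.3 × 422.7288 ≈ 9426.853 mm = 9426.853/304.8 ft = 30.928 ft.

30.93 ft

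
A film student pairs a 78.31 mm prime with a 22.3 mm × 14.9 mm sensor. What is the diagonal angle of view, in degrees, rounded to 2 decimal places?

19.43°

Sensor diagonal = √(22.3² + 14.9²) = √719.3000 ≈ 26.8198 mm.
Angle of view α = 2·arctan(d/2f) with d = 26.8198 mm and f = 78.31 mm.
d/2f = 0.17124; arctan(0.17124) ≈ 9.7171°, so α ≈ 19.4343°.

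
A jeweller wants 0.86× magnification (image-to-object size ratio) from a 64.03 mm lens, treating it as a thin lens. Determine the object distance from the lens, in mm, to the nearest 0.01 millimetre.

With m = dᵢ/dₒ and 1/f = 1/dₒ + 1/dᵢ, substituting dᵢ = m·dₒ gives 1/f = (1 + 1/m)/dₒ, hence dₒ = f·(1 + 1/m).
dₒ = 64.03 × (1 + 1/0.86) = 64.03 × 2.16279 ≈ 138.483 mm.

138.48 mm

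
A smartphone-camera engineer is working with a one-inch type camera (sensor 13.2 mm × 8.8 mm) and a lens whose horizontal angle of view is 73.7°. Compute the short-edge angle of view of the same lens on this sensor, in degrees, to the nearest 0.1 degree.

53.1°

From the horizontal AOV: f = 13.2 / (2·tan(36.85°)) = 13.2 / 1.49892 ≈ 8.8064 mm.
Short-edge AOV = 2·arctan(8.8 / (2 × 8.8064)) = 2·arctan(0.49964) ≈ 53.0969°.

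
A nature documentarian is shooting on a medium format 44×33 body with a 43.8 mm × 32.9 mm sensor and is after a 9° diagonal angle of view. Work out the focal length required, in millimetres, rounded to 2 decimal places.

Sensor diagonal = √(43.8² + 32.9²) = √3000.8500 ≈ 54.7800 mm.
From α = 2·arctan(d/2f) we get f = d / (2·tan(α/2)).
With d = 54.7800 mm and α/2 = 4.5°, tan(α/2) ≈ 0.07870, so f ≈ 54.7800 / 0.15740 ≈ 348.0230 mm.

348.02 mm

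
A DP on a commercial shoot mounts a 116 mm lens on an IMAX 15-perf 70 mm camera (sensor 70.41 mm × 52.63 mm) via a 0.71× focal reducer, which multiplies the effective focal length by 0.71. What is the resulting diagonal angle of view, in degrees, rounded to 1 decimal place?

Effective focal length f = 116 × 0.71 = 82.36 mm.
Sensor diagonal = √(70.41² + 52.63²) = √7727.4850 ≈ 87.9061 mm.
α = 2·arctan(87.906 / (2 × 82.36)) = 2·arctan(0.53367) ≈ 56.1750°.

56.2°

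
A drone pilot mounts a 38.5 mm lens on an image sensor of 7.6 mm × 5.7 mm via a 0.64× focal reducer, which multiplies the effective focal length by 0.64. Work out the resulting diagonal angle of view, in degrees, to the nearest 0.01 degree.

21.82°

Effective focal length f = 38.5 × 0.64 = 24.64 mm.
Sensor diagonal = √(7.6² + 5.7²) = √90.2500 ≈ 9.5000 mm.
α = 2·arctan(9.500 / (2 × 24.64)) = 2·arctan(0.19278) ≈ 21.8228°.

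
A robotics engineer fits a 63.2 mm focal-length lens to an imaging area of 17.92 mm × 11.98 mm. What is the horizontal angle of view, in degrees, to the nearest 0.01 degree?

16.14°

Angle of view α = 2·arctan(w/2f) with w = 17.92 mm and f = 63.2 mm.
w/2f = 0.14177; arctan(0.14177) ≈ 8.0692°, so α ≈ 16.1383°.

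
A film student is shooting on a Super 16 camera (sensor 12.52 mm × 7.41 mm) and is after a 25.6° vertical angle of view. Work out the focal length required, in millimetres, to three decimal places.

16.308 mm

From α = 2·arctan(h/2f) we get f = h / (2·tan(α/2)).
With h = 7.41 mm and α/2 = 12.8°, tan(α/2) ≈ 0.22719, so f ≈ 7.41 / 0.45439 ≈ 16.3076 mm.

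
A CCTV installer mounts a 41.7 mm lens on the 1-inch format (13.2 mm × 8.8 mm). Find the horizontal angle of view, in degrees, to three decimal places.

17.988°

Angle of view α = 2·arctan(w/2f) with w = 13.2 mm and f = 41.7 mm.
w/2f = 0.15827; arctan(0.15827) ≈ 8.9938°, so α ≈ 17.9876°.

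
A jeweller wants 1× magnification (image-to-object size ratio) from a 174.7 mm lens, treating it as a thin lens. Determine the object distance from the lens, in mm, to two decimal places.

With m = dᵢ/dₒ and 1/f = 1/dₒ + 1/dᵢ, substituting dᵢ = m·dₒ gives 1/f = (1 + 1/m)/dₒ, hence dₒ = f·(1 + 1/m).
dₒ = 174.7 × (1 + 1/1) = 174.7 × 2.00000 ≈ 349.400 mm.

349.40 mm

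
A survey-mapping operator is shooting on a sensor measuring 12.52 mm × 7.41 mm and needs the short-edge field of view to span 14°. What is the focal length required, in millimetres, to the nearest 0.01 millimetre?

30.17 mm

From α = 2·arctan(h/2f) we get f = h / (2·tan(α/2)).
With h = 7.41 mm and α/2 = 7°, tan(α/2) ≈ 0.12278, so f ≈ 7.41 / 0.24557 ≈ 30.1748 mm.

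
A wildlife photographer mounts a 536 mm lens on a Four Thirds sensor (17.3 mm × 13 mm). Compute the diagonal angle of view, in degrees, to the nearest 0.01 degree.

2.31°

Sensor diagonal = √(17.3² + 13²) = √468.2900 ≈ 21.6400 mm.
Angle of view α = 2·arctan(d/2f) with d = 21.6400 mm and f = 536 mm.
d/2f = 0.02019; arctan(0.02019) ≈ 1.1564°, so α ≈ 2.3129°.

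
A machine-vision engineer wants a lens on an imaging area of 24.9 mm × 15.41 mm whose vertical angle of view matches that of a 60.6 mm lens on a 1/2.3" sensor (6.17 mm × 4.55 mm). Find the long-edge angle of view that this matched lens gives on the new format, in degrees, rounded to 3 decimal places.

Equal vertical AOV ⇒ f₂ = f₁ · 15.41/4.55 = 60.6 × 3.38681 ≈ 205.2409 mm.
Long-edge AOV on the new format = 2·arctan(24.9 / (2 × 205.2409)) = 2·arctan(0.06066) ≈ 6.9427°.

6.943°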